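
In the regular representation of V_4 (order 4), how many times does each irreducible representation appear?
Each irreducible V_i of dimension d_i appears with multiplicity d_i, i.e. rho_reg = (direct sum over all irreducibles V_i) d_i V_i. The irreducible dimensions for V_4 are 1, 1, 1, 1: 4 irreducibles of dimension 1, each with multiplicity 1. Total dimension 4*1*1 = 4 = |G|.

Derivation: General theorem: in the regular representation of a finite group G, each irreducible appears with multiplicity equal to its dimension. Check: dim(rho_reg) = sum d_i^2 = 1 + 1 + 1 + 1 = 4 = |G|.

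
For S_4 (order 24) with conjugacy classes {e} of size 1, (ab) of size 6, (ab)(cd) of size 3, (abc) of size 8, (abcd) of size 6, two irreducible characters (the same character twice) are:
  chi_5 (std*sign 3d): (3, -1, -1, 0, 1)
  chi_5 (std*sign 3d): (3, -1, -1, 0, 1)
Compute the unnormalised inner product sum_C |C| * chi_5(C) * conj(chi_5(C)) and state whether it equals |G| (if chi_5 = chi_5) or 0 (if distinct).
Sum = 24 = |G| = 24; so <chi_5, chi_5> = 1 (norm-1 confirms irreducibility).

Why: Compute term by term over conjugacy classes (|C| * chi_5(C) * conj(chi_5(C))):
  1*(3)*conj(3) + 6*(-1)*conj(-1) + 3*(-1)*conj(-1) + 8*(0)*conj(0) + 6*(1)*conj(1)
  = (9) + (6) + (3) + (0) + (6)
  = 24.
Dividing by |G| = 24 gives 24/24 = 1, matching the row-orthogonality relation <chi_5, chi_5> = [chi_5 = chi_5].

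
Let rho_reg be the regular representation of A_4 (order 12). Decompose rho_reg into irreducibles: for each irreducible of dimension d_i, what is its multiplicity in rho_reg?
Each irreducible V_i of dimension d_i appears with multiplicity d_i, i.e. rho_reg = (direct sum over all irreducibles V_i) d_i V_i. The irreducible dimensions for A_4 are 1, 1, 1, 3: 3 irreducibles of dimension 1, each with multiplicity 1; 1 irreducible of dimension 3, with multiplicity 3. Total dimension 3*1*1 + 1*3*3 = 12 = |G|.

Why: General theorem: in the regular representation of a finite group G, each irreducible appears with multiplicity equal to its dimension. Check: dim(rho_reg) = sum d_i^2 = 1 + 1 + 1 + 9 = 12 = |G|.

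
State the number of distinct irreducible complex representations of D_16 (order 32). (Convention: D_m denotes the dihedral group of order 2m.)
11

Why: The number of irreducible complex representations of a finite group equals its number of conjugacy classes. D_16 has 11 conjugacy classes (n/2 + 3 for n even), so D_16 (order 32) has exactly 11 irreducible complex representations.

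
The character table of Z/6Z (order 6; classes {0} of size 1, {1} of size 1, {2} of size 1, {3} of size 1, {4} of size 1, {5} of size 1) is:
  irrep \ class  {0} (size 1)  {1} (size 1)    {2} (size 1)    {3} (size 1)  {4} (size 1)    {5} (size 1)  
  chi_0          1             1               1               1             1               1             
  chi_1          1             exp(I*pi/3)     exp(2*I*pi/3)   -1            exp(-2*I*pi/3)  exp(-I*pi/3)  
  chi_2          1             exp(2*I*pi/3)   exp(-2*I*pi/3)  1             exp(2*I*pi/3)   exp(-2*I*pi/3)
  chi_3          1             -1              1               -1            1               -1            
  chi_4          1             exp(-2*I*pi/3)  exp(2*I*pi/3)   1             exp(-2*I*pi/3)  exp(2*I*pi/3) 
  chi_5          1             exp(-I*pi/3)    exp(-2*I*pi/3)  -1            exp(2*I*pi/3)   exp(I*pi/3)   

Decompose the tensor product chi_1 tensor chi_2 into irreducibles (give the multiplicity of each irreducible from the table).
chi_1 tensor chi_2 = chi_3 (all other irreducibles have multiplicity 0).

Reasoning: The character of a tensor product is the pointwise product (chi_1 * chi_2)(C) = chi_1(C) * chi_2(C):
  {0}: (1)*(1), {1}: (exp(I*pi/3))*(exp(2*I*pi/3)), {2}: (exp(2*I*pi/3))*(exp(-2*I*pi/3)), {3}: (-1)*(1), {4}: (exp(-2*I*pi/3))*(exp(2*I*pi/3)), {5}: (exp(-I*pi/3))*(exp(-2*I*pi/3))
so (chi_1 * chi_2) takes values
  {0} -> 1, {1} -> -1, {2} -> 1, {3} -> -1, {4} -> 1, {5} -> -1.
Now take the inner product of this character with each irreducible chi from the table, <chi_1*chi_2, chi> = (1/6) sum_C |C| (chi_1*chi_2)(C) conj(chi(C)):
  <chi_1*chi_2, chi_0> = (1/6)[1*(1)*conj(1) + 1*(-1)*conj(1) + 1*(1)*conj(1) + 1*(-1)*conj(1) + 1*(1)*conj(1) + 1*(-1)*conj(1)]
      = (1/6)[(1) + (-1) + (1) + (-1) + (1) + (-1)] = 0/6 = 0
  <chi_1*chi_2, chi_1> = (1/6)[1*(1)*conj(1) + 1*(-1)*conj(exp(I*pi/3)) + 1*(1)*conj(exp(2*I*pi/3)) + 1*(-1)*conj(-1) + 1*(1)*conj(exp(-2*I*pi/3)) + 1*(-1)*conj(exp(-I*pi/3))]
      = (1/6)[(1) + (-exp(-I*pi/3)) + (exp(-2*I*pi/3)) + (1) + (exp(2*I*pi/3)) + (-exp(I*pi/3))] = 0/6 = 0
  <chi_1*chi_2, chi_2> = (1/6)[1*(1)*conj(1) + 1*(-1)*conj(exp(2*I*pi/3)) + 1*(1)*conj(exp(-2*I*pi/3)) + 1*(-1)*conj(1) + 1*(1)*conj(exp(2*I*pi/3)) + 1*(-1)*conj(exp(-2*I*pi/3))]
      = (1/6)[(1) + (-exp(-2*I*pi/3)) + (exp(2*I*pi/3)) + (-1) + (exp(-2*I*pi/3)) + (-exp(2*I*pi/3))] = 0/6 = 0
  <chi_1*chi_2, chi_3> = (1/6)[1*(1)*conj(1) + 1*(-1)*conj(-1) + 1*(1)*conj(1) + 1*(-1)*conj(-1) + 1*(1)*conj(1) + 1*(-1)*conj(-1)]
      = (1/6)[(1) + (1) + (1) + (1) + (1) + (1)] = 6/6 = 1
  <chi_1*chi_2, chi_4> = (1/6)[1*(1)*conj(1) + 1*(-1)*conj(exp(-2*I*pi/3)) + 1*(1)*conj(exp(2*I*pi/3)) + 1*(-1)*conj(1) + 1*(1)*conj(exp(-2*I*pi/3)) + 1*(-1)*conj(exp(2*I*pi/3))]
      = (1/6)[(1) + (-exp(2*I*pi/3)) + (exp(-2*I*pi/3)) + (-1) + (exp(2*I*pi/3)) + (-exp(-2*I*pi/3))] = 0/6 = 0
  <chi_1*chi_2, chi_5> = (1/6)[1*(1)*conj(1) + 1*(-1)*conj(exp(-I*pi/3)) + 1*(1)*conj(exp(-2*I*pi/3)) + 1*(-1)*conj(-1) + 1*(1)*conj(exp(2*I*pi/3)) + 1*(-1)*conj(exp(I*pi/3))]
      = (1/6)[(1) + (-exp(I*pi/3)) + (exp(2*I*pi/3)) + (1) + (exp(-2*I*pi/3)) + (-exp(-I*pi/3))] = 0/6 = 0
(Exp terms are combined using exp(i*s)*conj(exp(i*t)) = exp(i*(s-t)), and sums of them are collapsed using the identity that for every m > 1 the m distinct m-th roots of unity sum to 0, e.g. 1 + exp(2*I*pi/3) + exp(-2*I*pi/3) = 0.)
Hence the multiplicities are chi_3: 1. Dimension check: dim(chi_1)*dim(chi_2) = 1*1 = 1 and sum (mult * dim) = 1*1 = 1.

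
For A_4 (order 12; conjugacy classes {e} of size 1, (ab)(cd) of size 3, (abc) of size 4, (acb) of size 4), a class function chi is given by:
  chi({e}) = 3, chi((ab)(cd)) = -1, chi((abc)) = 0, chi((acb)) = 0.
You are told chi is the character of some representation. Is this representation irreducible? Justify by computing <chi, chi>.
Irreducible: <chi, chi> = 1.

Reasoning: <chi, chi> = (1/|G|) sum_C |C| * |chi(C)|^2 = (1/12)[1*|3|^2 + 3*|-1|^2 + 4*|0|^2 + 4*|0|^2]
  = (1/12)[(9) + (3) + (0) + (0)] = 12/12 = 1.
(Exp terms are combined using exp(i*s)*conj(exp(i*t)) = exp(i*(s-t)), and sums of them are collapsed using the identity that for every m > 1 the m distinct m-th roots of unity sum to 0, e.g. 1 + exp(2*I*pi/3) + exp(-2*I*pi/3) = 0.)
A character is irreducible iff <chi, chi> = 1, so this representation is irreducible.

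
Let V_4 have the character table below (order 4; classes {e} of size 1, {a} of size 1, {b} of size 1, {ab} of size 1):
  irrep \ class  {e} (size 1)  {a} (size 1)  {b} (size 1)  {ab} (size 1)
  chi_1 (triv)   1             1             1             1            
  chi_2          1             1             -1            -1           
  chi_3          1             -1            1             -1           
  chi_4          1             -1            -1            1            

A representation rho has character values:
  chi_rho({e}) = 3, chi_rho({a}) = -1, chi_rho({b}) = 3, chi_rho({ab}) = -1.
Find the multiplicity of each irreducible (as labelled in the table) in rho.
Multiplicities: chi_1: 1, chi_2: 0, chi_3: 2, chi_4: 0.

Derivation: Use <chi_rho, chi> = (1/|G|) sum_C |C| * chi_rho(C) * conj(chi(C)) with |G| = 4 for each irreducible chi in the table:
  <chi_rho, chi_1> = (1/4)[1*(3)*conj(1) + 1*(-1)*conj(1) + 1*(3)*conj(1) + 1*(-1)*conj(1)]
      = (1/4)[(3) + (-1) + (3) + (-1)] = 4/4 = 1
  <chi_rho, chi_2> = (1/4)[1*(3)*conj(1) + 1*(-1)*conj(1) + 1*(3)*conj(-1) + 1*(-1)*conj(-1)]
      = (1/4)[(3) + (-1) + (-3) + (1)] = 0/4 = 0
  <chi_rho, chi_3> = (1/4)[1*(3)*conj(1) + 1*(-1)*conj(-1) + 1*(3)*conj(1) + 1*(-1)*conj(-1)]
      = (1/4)[(3) + (1) + (3) + (1)] = 8/4 = 2
  <chi_rho, chi_4> = (1/4)[1*(3)*conj(1) + 1*(-1)*conj(-1) + 1*(3)*conj(-1) + 1*(-1)*conj(1)]
      = (1/4)[(3) + (1) + (-3) + (-1)] = 0/4 = 0
Dimension check: dim(rho) = sum (mult * dim) = 1*1 + 0*1 + 2*1 + 0*1 = 3 = chi_rho(e) = 3.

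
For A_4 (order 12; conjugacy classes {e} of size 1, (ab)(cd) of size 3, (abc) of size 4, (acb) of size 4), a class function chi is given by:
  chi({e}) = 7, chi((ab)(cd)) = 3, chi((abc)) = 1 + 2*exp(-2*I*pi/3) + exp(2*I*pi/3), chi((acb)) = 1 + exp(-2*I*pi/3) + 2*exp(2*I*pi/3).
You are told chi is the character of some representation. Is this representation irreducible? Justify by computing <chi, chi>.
Not irreducible (reducible): <chi, chi> = 7 > 1.

Why: <chi, chi> = (1/|G|) sum_C |C| * |chi(C)|^2 = (1/12)[1*|7|^2 + 3*|3|^2 + 4*|1 + 2*exp(-2*I*pi/3) + exp(2*I*pi/3)|^2 + 4*|1 + exp(-2*I*pi/3) + 2*exp(2*I*pi/3)|^2]
  = (1/12)[(49) + (27) + (4) + (4)] = 84/12 = 7.
(Exp terms are combined using exp(i*s)*conj(exp(i*t)) = exp(i*(s-t)), and sums of them are collapsed using the identity that for every m > 1 the m distinct m-th roots of unity sum to 0, e.g. 1 + exp(2*I*pi/3) + exp(-2*I*pi/3) = 0.)
A character is irreducible iff <chi, chi> = 1, so this representation is reducible.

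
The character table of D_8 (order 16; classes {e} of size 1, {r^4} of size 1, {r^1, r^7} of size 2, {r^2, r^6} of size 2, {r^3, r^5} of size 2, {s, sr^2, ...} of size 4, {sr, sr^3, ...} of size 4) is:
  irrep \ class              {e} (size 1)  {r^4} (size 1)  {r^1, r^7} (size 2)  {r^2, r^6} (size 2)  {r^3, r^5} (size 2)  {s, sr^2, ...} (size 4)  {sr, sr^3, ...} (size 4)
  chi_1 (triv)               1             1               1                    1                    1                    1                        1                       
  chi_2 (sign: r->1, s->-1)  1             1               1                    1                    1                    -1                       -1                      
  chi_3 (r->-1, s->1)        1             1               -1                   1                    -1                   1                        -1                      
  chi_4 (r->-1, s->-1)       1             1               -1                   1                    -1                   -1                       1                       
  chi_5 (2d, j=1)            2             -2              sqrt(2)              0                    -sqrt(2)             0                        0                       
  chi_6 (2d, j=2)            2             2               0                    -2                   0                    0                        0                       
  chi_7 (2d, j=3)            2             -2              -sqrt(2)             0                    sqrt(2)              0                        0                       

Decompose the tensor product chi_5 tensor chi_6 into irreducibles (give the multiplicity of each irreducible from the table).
chi_5 tensor chi_6 = chi_5 + chi_7 (all other irreducibles have multiplicity 0).

Argument: The character of a tensor product is the pointwise product (chi_5 * chi_6)(C) = chi_5(C) * chi_6(C):
  {e}: (2)*(2), {r^4}: (-2)*(2), {r^1, r^7}: (sqrt(2))*(0), {r^2, r^6}: (0)*(-2), {r^3, r^5}: (-sqrt(2))*(0), {s, sr^2, ...}: (0)*(0), {sr, sr^3, ...}: (0)*(0)
so (chi_5 * chi_6) takes values
  {e} -> 4, {r^4} -> -4, {r^1, r^7} -> 0, {r^2, r^6} -> 0, {r^3, r^5} -> 0, {s, sr^2, ...} -> 0, {sr, sr^3, ...} -> 0.
Now take the inner product of this character with each irreducible chi from the table, <chi_5*chi_6, chi> = (1/16) sum_C |C| (chi_5*chi_6)(C) conj(chi(C)):
  <chi_5*chi_6, chi_1> = (1/16)[1*(4)*conj(1) + 1*(-4)*conj(1) + 2*(0)*conj(1) + 2*(0)*conj(1) + 2*(0)*conj(1) + 4*(0)*conj(1) + 4*(0)*conj(1)]
      = (1/16)[(4) + (-4) + (0) + (0) + (0) + (0) + (0)] = 0/16 = 0
  <chi_5*chi_6, chi_2> = (1/16)[1*(4)*conj(1) + 1*(-4)*conj(1) + 2*(0)*conj(1) + 2*(0)*conj(1) + 2*(0)*conj(1) + 4*(0)*conj(-1) + 4*(0)*conj(-1)]
      = (1/16)[(4) + (-4) + (0) + (0) + (0) + (0) + (0)] = 0/16 = 0
  <chi_5*chi_6, chi_3> = (1/16)[1*(4)*conj(1) + 1*(-4)*conj(1) + 2*(0)*conj(-1) + 2*(0)*conj(1) + 2*(0)*conj(-1) + 4*(0)*conj(1) + 4*(0)*conj(-1)]
      = (1/16)[(4) + (-4) + (0) + (0) + (0) + (0) + (0)] = 0/16 = 0
  <chi_5*chi_6, chi_4> = (1/16)[1*(4)*conj(1) + 1*(-4)*conj(1) + 2*(0)*conj(-1) + 2*(0)*conj(1) + 2*(0)*conj(-1) + 4*(0)*conj(-1) + 4*(0)*conj(1)]
      = (1/16)[(4) + (-4) + (0) + (0) + (0) + (0) + (0)] = 0/16 = 0
  <chi_5*chi_6, chi_5> = (1/16)[1*(4)*conj(2) + 1*(-4)*conj(-2) + 2*(0)*conj(sqrt(2)) + 2*(0)*conj(0) + 2*(0)*conj(-sqrt(2)) + 4*(0)*conj(0) + 4*(0)*conj(0)]
      = (1/16)[(8) + (8) + (0) + (0) + (0) + (0) + (0)] = 16/16 = 1
  <chi_5*chi_6, chi_6> = (1/16)[1*(4)*conj(2) + 1*(-4)*conj(2) + 2*(0)*conj(0) + 2*(0)*conj(-2) + 2*(0)*conj(0) + 4*(0)*conj(0) + 4*(0)*conj(0)]
      = (1/16)[(8) + (-8) + (0) + (0) + (0) + (0) + (0)] = 0/16 = 0
  <chi_5*chi_6, chi_7> = (1/16)[1*(4)*conj(2) + 1*(-4)*conj(-2) + 2*(0)*conj(-sqrt(2)) + 2*(0)*conj(0) + 2*(0)*conj(sqrt(2)) + 4*(0)*conj(0) + 4*(0)*conj(0)]
      = (1/16)[(8) + (8) + (0) + (0) + (0) + (0) + (0)] = 16/16 = 1
Hence the multiplicities are chi_5: 1, chi_7: 1. Dimension check: dim(chi_5)*dim(chi_6) = 2*2 = 4 and sum (mult * dim) = 1*2 + 1*2 = 4.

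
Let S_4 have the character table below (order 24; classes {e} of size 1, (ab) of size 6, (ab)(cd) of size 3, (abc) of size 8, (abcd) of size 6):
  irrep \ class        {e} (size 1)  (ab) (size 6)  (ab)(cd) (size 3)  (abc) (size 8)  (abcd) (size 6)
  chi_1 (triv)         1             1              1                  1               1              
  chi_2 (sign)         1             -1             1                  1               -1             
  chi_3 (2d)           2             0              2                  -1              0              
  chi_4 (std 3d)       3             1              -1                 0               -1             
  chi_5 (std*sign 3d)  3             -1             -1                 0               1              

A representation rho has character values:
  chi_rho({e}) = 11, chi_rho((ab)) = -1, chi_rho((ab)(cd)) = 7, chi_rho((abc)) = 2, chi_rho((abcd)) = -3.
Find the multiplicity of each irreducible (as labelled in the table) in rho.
Multiplicities: chi_1: 1, chi_2: 3, chi_3: 2, chi_4: 1, chi_5: 0.

Details: Use <chi_rho, chi> = (1/|G|) sum_C |C| * chi_rho(C) * conj(chi(C)) with |G| = 24 for each irreducible chi in the table:
  <chi_rho, chi_1> = (1/24)[1*(11)*conj(1) + 6*(-1)*conj(1) + 3*(7)*conj(1) + 8*(2)*conj(1) + 6*(-3)*conj(1)]
      = (1/24)[(11) + (-6) + (21) + (16) + (-18)] = 24/24 = 1
  <chi_rho, chi_2> = (1/24)[1*(11)*conj(1) + 6*(-1)*conj(-1) + 3*(7)*conj(1) + 8*(2)*conj(1) + 6*(-3)*conj(-1)]
      = (1/24)[(11) + (6) + (21) + (16) + (18)] = 72/24 = 3
  <chi_rho, chi_3> = (1/24)[1*(11)*conj(2) + 6*(-1)*conj(0) + 3*(7)*conj(2) + 8*(2)*conj(-1) + 6*(-3)*conj(0)]
      = (1/24)[(22) + (0) + (42) + (-16) + (0)] = 48/24 = 2
  <chi_rho, chi_4> = (1/24)[1*(11)*conj(3) + 6*(-1)*conj(1) + 3*(7)*conj(-1) + 8*(2)*conj(0) + 6*(-3)*conj(-1)]
      = (1/24)[(33) + (-6) + (-21) + (0) + (18)] = 24/24 = 1
  <chi_rho, chi_5> = (1/24)[1*(11)*conj(3) + 6*(-1)*conj(-1) + 3*(7)*conj(-1) + 8*(2)*conj(0) + 6*(-3)*conj(1)]
      = (1/24)[(33) + (6) + (-21) + (0) + (-18)] = 0/24 = 0
Dimension check: dim(rho) = sum (mult * dim) = 1*1 + 3*1 + 2*2 + 1*3 + 0*3 = 11 = chi_rho(e) = 11.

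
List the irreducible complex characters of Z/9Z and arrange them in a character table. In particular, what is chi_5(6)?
Character table of Z/9Z (irreps indexed chi_0,...,chi_8 with chi_k(m) = zeta_9^(k*m), zeta_9 = exp(2*pi*i/9)):
  irrep \ class  {0} (size 1)  {1} (size 1)    {2} (size 1)    {3} (size 1)    {4} (size 1)    {5} (size 1)    {6} (size 1)    {7} (size 1)    {8} (size 1)  
  chi_0          1             1               1               1               1               1               1               1               1             
  chi_1          1             exp(2*I*pi/9)   exp(4*I*pi/9)   exp(2*I*pi/3)   exp(8*I*pi/9)   exp(-8*I*pi/9)  exp(-2*I*pi/3)  exp(-4*I*pi/9)  exp(-2*I*pi/9)
  chi_2          1             exp(4*I*pi/9)   exp(8*I*pi/9)   exp(-2*I*pi/3)  exp(-2*I*pi/9)  exp(2*I*pi/9)   exp(2*I*pi/3)   exp(-8*I*pi/9)  exp(-4*I*pi/9)
  chi_3          1             exp(2*I*pi/3)   exp(-2*I*pi/3)  1               exp(2*I*pi/3)   exp(-2*I*pi/3)  1               exp(2*I*pi/3)   exp(-2*I*pi/3)
  chi_4          1             exp(8*I*pi/9)   exp(-2*I*pi/9)  exp(2*I*pi/3)   exp(-4*I*pi/9)  exp(4*I*pi/9)   exp(-2*I*pi/3)  exp(2*I*pi/9)   exp(-8*I*pi/9)
  chi_5          1             exp(-8*I*pi/9)  exp(2*I*pi/9)   exp(-2*I*pi/3)  exp(4*I*pi/9)   exp(-4*I*pi/9)  exp(2*I*pi/3)   exp(-2*I*pi/9)  exp(8*I*pi/9) 
  chi_6          1             exp(-2*I*pi/3)  exp(2*I*pi/3)   1               exp(-2*I*pi/3)  exp(2*I*pi/3)   1               exp(-2*I*pi/3)  exp(2*I*pi/3) 
  chi_7          1             exp(-4*I*pi/9)  exp(-8*I*pi/9)  exp(2*I*pi/3)   exp(2*I*pi/9)   exp(-2*I*pi/9)  exp(-2*I*pi/3)  exp(8*I*pi/9)   exp(4*I*pi/9) 
  chi_8          1             exp(-2*I*pi/9)  exp(-4*I*pi/9)  exp(-2*I*pi/3)  exp(-8*I*pi/9)  exp(8*I*pi/9)   exp(2*I*pi/3)   exp(4*I*pi/9)   exp(2*I*pi/9) 

Spot check: chi_5(6) = zeta_9^(5*6) = zeta_9^30 = exp(2*I*pi/3).

Details: Z/9Z is abelian, so all 9 irreducible complex representations are 1-dimensional. They are given by chi_k(m) = zeta_9^(k*m) for k = 0,...,8. Row orthogonality: sum_m chi_k(m) conj(chi_l(m)) = 9 * [k = l].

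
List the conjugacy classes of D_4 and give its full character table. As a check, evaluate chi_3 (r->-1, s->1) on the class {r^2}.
Conjugacy classes: {e} of size 1, {r^2} of size 1, {r^1, r^3} of size 2, {s, sr^2, ...} of size 2, {sr, sr^3, ...} of size 2.
Character table:
  irrep \ class              {e} (size 1)  {r^2} (size 1)  {r^1, r^3} (size 2)  {s, sr^2, ...} (size 2)  {sr, sr^3, ...} (size 2)
  chi_1 (triv)               1             1               1                    1                        1                       
  chi_2 (sign: r->1, s->-1)  1             1               1                    -1                       -1                      
  chi_3 (r->-1, s->1)        1             1               -1                   1                        -1                      
  chi_4 (r->-1, s->-1)       1             1               -1                   -1                       1                       
  chi_5 (2d, j=1)            2             -2              0                    0                        0                       

Spot check: chi_3 (r->-1, s->1) on {r^2} = 1.

Justification: D_4 has order 2*4 = 8 with 5 conjugacy classes, hence 5 irreducibles. Sum of squared dims 1 + 1 + 1 + 1 + 4 = 8 = |G|. Linear characters come from the abelianisation; the 2-dimensional irreps have character r^k -> 2*cos(2*pi*j*k/4), reflections -> 0.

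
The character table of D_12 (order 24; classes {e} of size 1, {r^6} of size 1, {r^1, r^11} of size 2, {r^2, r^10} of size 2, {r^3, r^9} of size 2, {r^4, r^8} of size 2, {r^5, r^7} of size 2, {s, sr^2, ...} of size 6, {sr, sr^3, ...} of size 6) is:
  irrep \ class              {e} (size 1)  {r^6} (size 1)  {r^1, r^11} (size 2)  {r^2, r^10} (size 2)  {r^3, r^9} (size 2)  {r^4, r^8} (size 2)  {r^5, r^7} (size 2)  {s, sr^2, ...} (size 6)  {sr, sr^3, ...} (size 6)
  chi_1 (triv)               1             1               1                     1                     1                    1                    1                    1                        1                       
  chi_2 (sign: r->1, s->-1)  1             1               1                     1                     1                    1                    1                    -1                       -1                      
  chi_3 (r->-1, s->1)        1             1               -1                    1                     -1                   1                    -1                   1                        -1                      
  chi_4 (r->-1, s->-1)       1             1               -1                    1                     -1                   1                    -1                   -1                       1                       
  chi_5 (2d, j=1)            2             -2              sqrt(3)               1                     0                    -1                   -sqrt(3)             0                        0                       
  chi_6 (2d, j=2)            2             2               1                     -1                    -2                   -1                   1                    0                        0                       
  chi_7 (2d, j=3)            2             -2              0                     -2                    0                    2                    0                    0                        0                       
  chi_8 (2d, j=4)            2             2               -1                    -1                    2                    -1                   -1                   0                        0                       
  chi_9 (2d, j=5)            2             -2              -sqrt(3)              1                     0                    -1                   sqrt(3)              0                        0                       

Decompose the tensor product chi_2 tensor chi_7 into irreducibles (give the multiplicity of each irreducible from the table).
chi_2 tensor chi_7 = chi_7 (all other irreducibles have multiplicity 0).

Derivation: The character of a tensor product is the pointwise product (chi_2 * chi_7)(C) = chi_2(C) * chi_7(C):
  {e}: (1)*(2), {r^6}: (1)*(-2), {r^1, r^11}: (1)*(0), {r^2, r^10}: (1)*(-2), {r^3, r^9}: (1)*(0), {r^4, r^8}: (1)*(2), {r^5, r^7}: (1)*(0), {s, sr^2, ...}: (-1)*(0), {sr, sr^3, ...}: (-1)*(0)
so (chi_2 * chi_7) takes values
  {e} -> 2, {r^6} -> -2, {r^1, r^11} -> 0, {r^2, r^10} -> -2, {r^3, r^9} -> 0, {r^4, r^8} -> 2, {r^5, r^7} -> 0, {s, sr^2, ...} -> 0, {sr, sr^3, ...} -> 0.
Now take the inner product of this character with each irreducible chi from the table, <chi_2*chi_7, chi> = (1/24) sum_C |C| (chi_2*chi_7)(C) conj(chi(C)):
  <chi_2*chi_7, chi_1> = (1/24)[1*(2)*conj(1) + 1*(-2)*conj(1) + 2*(0)*conj(1) + 2*(-2)*conj(1) + 2*(0)*conj(1) + 2*(2)*conj(1) + 2*(0)*conj(1) + 6*(0)*conj(1) + 6*(0)*conj(1)]
      = (1/24)[(2) + (-2) + (0) + (-4) + (0) + (4) + (0) + (0) + (0)] = 0/24 = 0
  <chi_2*chi_7, chi_2> = (1/24)[1*(2)*conj(1) + 1*(-2)*conj(1) + 2*(0)*conj(1) + 2*(-2)*conj(1) + 2*(0)*conj(1) + 2*(2)*conj(1) + 2*(0)*conj(1) + 6*(0)*conj(-1) + 6*(0)*conj(-1)]
      = (1/24)[(2) + (-2) + (0) + (-4) + (0) + (4) + (0) + (0) + (0)] = 0/24 = 0
  <chi_2*chi_7, chi_3> = (1/24)[1*(2)*conj(1) + 1*(-2)*conj(1) + 2*(0)*conj(-1) + 2*(-2)*conj(1) + 2*(0)*conj(-1) + 2*(2)*conj(1) + 2*(0)*conj(-1) + 6*(0)*conj(1) + 6*(0)*conj(-1)]
      = (1/24)[(2) + (-2) + (0) + (-4) + (0) + (4) + (0) + (0) + (0)] = 0/24 = 0
  <chi_2*chi_7, chi_4> = (1/24)[1*(2)*conj(1) + 1*(-2)*conj(1) + 2*(0)*conj(-1) + 2*(-2)*conj(1) + 2*(0)*conj(-1) + 2*(2)*conj(1) + 2*(0)*conj(-1) + 6*(0)*conj(-1) + 6*(0)*conj(1)]
      = (1/24)[(2) + (-2) + (0) + (-4) + (0) + (4) + (0) + (0) + (0)] = 0/24 = 0
  <chi_2*chi_7, chi_5> = (1/24)[1*(2)*conj(2) + 1*(-2)*conj(-2) + 2*(0)*conj(sqrt(3)) + 2*(-2)*conj(1) + 2*(0)*conj(0) + 2*(2)*conj(-1) + 2*(0)*conj(-sqrt(3)) + 6*(0)*conj(0) + 6*(0)*conj(0)]
      = (1/24)[(4) + (4) + (0) + (-4) + (0) + (-4) + (0) + (0) + (0)] = 0/24 = 0
  <chi_2*chi_7, chi_6> = (1/24)[1*(2)*conj(2) + 1*(-2)*conj(2) + 2*(0)*conj(1) + 2*(-2)*conj(-1) + 2*(0)*conj(-2) + 2*(2)*conj(-1) + 2*(0)*conj(1) + 6*(0)*conj(0) + 6*(0)*conj(0)]
      = (1/24)[(4) + (-4) + (0) + (4) + (0) + (-4) + (0) + (0) + (0)] = 0/24 = 0
  <chi_2*chi_7, chi_7> = (1/24)[1*(2)*conj(2) + 1*(-2)*conj(-2) + 2*(0)*conj(0) + 2*(-2)*conj(-2) + 2*(0)*conj(0) + 2*(2)*conj(2) + 2*(0)*conj(0) + 6*(0)*conj(0) + 6*(0)*conj(0)]
      = (1/24)[(4) + (4) + (0) + (8) + (0) + (8) + (0) + (0) + (0)] = 24/24 = 1
  <chi_2*chi_7, chi_8> = (1/24)[1*(2)*conj(2) + 1*(-2)*conj(2) + 2*(0)*conj(-1) + 2*(-2)*conj(-1) + 2*(0)*conj(2) + 2*(2)*conj(-1) + 2*(0)*conj(-1) + 6*(0)*conj(0) + 6*(0)*conj(0)]
      = (1/24)[(4) + (-4) + (0) + (4) + (0) + (-4) + (0) + (0) + (0)] = 0/24 = 0
  <chi_2*chi_7, chi_9> = (1/24)[1*(2)*conj(2) + 1*(-2)*conj(-2) + 2*(0)*conj(-sqrt(3)) + 2*(-2)*conj(1) + 2*(0)*conj(0) + 2*(2)*conj(-1) + 2*(0)*conj(sqrt(3)) + 6*(0)*conj(0) + 6*(0)*conj(0)]
      = (1/24)[(4) + (4) + (0) + (-4) + (0) + (-4) + (0) + (0) + (0)] = 0/24 = 0
Hence the multiplicities are chi_7: 1. Dimension check: dim(chi_2)*dim(chi_7) = 1*2 = 2 and sum (mult * dim) = 1*2 = 2.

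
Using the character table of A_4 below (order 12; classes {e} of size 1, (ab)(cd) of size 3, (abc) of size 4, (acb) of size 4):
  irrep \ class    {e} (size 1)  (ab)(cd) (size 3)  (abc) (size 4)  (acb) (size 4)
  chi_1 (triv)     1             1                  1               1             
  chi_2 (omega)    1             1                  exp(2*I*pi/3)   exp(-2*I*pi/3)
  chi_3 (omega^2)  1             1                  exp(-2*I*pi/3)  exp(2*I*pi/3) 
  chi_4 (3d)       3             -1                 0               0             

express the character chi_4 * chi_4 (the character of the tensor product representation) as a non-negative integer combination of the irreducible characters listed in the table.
chi_4 tensor chi_4 = chi_1 + chi_2 + chi_3 + 2*chi_4 (all other irreducibles have multiplicity 0).

Argument: The character of a tensor product is the pointwise product (chi_4 * chi_4)(C) = chi_4(C) * chi_4(C):
  {e}: (3)*(3), (ab)(cd): (-1)*(-1), (abc): (0)*(0), (acb): (0)*(0)
so (chi_4 * chi_4) takes values
  {e} -> 9, (ab)(cd) -> 1, (abc) -> 0, (acb) -> 0.
Now take the inner product of this character with each irreducible chi from the table, <chi_4*chi_4, chi> = (1/12) sum_C |C| (chi_4*chi_4)(C) conj(chi(C)):
  <chi_4*chi_4, chi_1> = (1/12)[1*(9)*conj(1) + 3*(1)*conj(1) + 4*(0)*conj(1) + 4*(0)*conj(1)]
      = (1/12)[(9) + (3) + (0) + (0)] = 12/12 = 1
  <chi_4*chi_4, chi_2> = (1/12)[1*(9)*conj(1) + 3*(1)*conj(1) + 4*(0)*conj(exp(2*I*pi/3)) + 4*(0)*conj(exp(-2*I*pi/3))]
      = (1/12)[(9) + (3) + (0) + (0)] = 12/12 = 1
  <chi_4*chi_4, chi_3> = (1/12)[1*(9)*conj(1) + 3*(1)*conj(1) + 4*(0)*conj(exp(-2*I*pi/3)) + 4*(0)*conj(exp(2*I*pi/3))]
      = (1/12)[(9) + (3) + (0) + (0)] = 12/12 = 1
  <chi_4*chi_4, chi_4> = (1/12)[1*(9)*conj(3) + 3*(1)*conj(-1) + 4*(0)*conj(0) + 4*(0)*conj(0)]
      = (1/12)[(27) + (-3) + (0) + (0)] = 24/12 = 2
(Exp terms are combined using exp(i*s)*conj(exp(i*t)) = exp(i*(s-t)), and sums of them are collapsed using the identity that for every m > 1 the m distinct m-th roots of unity sum to 0, e.g. 1 + exp(2*I*pi/3) + exp(-2*I*pi/3) = 0.)
Hence the multiplicities are chi_1: 1, chi_2: 1, chi_3: 1, chi_4: 2. Dimension check: dim(chi_4)*dim(chi_4) = 3*3 = 9 and sum (mult * dim) = 1*1 + 1*1 + 1*1 + 2*3 = 9.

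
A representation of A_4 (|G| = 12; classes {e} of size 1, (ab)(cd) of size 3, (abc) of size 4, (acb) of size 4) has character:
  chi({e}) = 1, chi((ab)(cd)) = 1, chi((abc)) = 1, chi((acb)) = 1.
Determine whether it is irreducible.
Irreducible: <chi, chi> = 1.

Proof sketch: <chi, chi> = (1/|G|) sum_C |C| * |chi(C)|^2 = (1/12)[1*|1|^2 + 3*|1|^2 + 4*|1|^2 + 4*|1|^2]
  = (1/12)[(1) + (3) + (4) + (4)] = 12/12 = 1.
(Exp terms are combined using exp(i*s)*conj(exp(i*t)) = exp(i*(s-t)), and sums of them are collapsed using the identity that for every m > 1 the m distinct m-th roots of unity sum to 0, e.g. 1 + exp(2*I*pi/3) + exp(-2*I*pi/3) = 0.)
A character is irreducible iff <chi, chi> = 1, so this representation is irreducible.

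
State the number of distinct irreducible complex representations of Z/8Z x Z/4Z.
32

Derivation: The number of irreducible complex representations of a finite group equals its number of conjugacy classes. Z/8Z x Z/4Z is abelian of order 32, so every element is its own conjugacy class: 32 classes, so Z/8Z x Z/4Z (order 32) has exactly 32 irreducible complex representations.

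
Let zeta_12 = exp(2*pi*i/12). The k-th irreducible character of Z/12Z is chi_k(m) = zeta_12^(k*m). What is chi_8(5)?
chi_8(5) = zeta_12^40 = exp(2*I*pi/3)

Details: chi_8(5) = zeta_12^(8*5) = zeta_12^40. Since zeta_12^12 = 1, this equals zeta_12^4 = exp(2*pi*i*4/12) = exp(2*I*pi/3).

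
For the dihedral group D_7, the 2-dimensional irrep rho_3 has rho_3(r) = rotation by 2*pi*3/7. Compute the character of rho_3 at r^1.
chi_{rho_3}(r^1) = 2*cos(2*pi*3*1/7) = -2*cos(pi/7)

Explanation: rho_3(r^1) is rotation by angle 2*pi*3*1/7, whose trace is 2*cos(2*pi*3*1/7) = -2*cos(pi/7).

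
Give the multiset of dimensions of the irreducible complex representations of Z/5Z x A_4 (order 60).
Dimensions: 1, 1, 1, 1, 1, 1, 1, 1, 1, 1, 1, 1, 1, 1, 1, 3, 3, 3, 3, 3

Justification: There are 20 irreducibles (= number of conjugacy classes). Their dimensions d_i satisfy sum d_i^2 = |G| = 60: 1 + 1 + 1 + 1 + 1 + 1 + 1 + 1 + 1 + 1 + 1 + 1 + 1 + 1 + 1 + 9 + 9 + 9 + 9 + 9 = 60. (For the product with Z/5Z: each of the 5 1-dim characters of Z/5Z tensors with each irrep of A_4, giving 5 copies of each A_4-dimension.)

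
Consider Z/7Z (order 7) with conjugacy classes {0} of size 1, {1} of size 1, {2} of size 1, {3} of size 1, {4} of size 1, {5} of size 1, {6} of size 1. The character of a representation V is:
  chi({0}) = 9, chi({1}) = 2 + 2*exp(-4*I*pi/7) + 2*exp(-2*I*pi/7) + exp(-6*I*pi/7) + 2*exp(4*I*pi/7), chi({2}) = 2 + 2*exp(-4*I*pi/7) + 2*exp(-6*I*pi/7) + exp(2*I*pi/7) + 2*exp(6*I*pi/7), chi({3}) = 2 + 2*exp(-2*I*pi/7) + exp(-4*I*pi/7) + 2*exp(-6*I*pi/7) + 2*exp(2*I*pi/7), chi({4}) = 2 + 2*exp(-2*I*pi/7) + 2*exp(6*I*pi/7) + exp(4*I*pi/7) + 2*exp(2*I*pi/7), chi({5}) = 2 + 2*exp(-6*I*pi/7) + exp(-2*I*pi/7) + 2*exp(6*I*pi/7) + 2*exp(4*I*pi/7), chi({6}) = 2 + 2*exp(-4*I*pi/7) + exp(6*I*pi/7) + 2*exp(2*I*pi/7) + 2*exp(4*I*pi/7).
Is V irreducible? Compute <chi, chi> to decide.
Not irreducible (reducible): <chi, chi> = 17 > 1.

<chi, chi> = (1/|G|) sum_C |C| * |chi(C)|^2 = (1/7)[1*|9|^2 + 1*|2 + 2*exp(-4*I*pi/7) + 2*exp(-2*I*pi/7) + exp(-6*I*pi/7) + 2*exp(4*I*pi/7)|^2 + 1*|2 + 2*exp(-4*I*pi/7) + 2*exp(-6*I*pi/7) + exp(2*I*pi/7) + 2*exp(6*I*pi/7)|^2 + 1*|2 + 2*exp(-2*I*pi/7) + exp(-4*I*pi/7) + 2*exp(-6*I*pi/7) + 2*exp(2*I*pi/7)|^2 + 1*|2 + 2*exp(-2*I*pi/7) + 2*exp(6*I*pi/7) + exp(4*I*pi/7) + 2*exp(2*I*pi/7)|^2 + 1*|2 + 2*exp(-6*I*pi/7) + exp(-2*I*pi/7) + 2*exp(6*I*pi/7) + 2*exp(4*I*pi/7)|^2 + 1*|2 + 2*exp(-4*I*pi/7) + exp(6*I*pi/7) + 2*exp(2*I*pi/7) + 2*exp(4*I*pi/7)|^2]
  = (1/7)[(81) + (17 + 12*exp(-4*I*pi/7) + 10*exp(-2*I*pi/7) + 10*exp(-6*I*pi/7) + 10*exp(6*I*pi/7) + 10*exp(2*I*pi/7) + 12*exp(4*I*pi/7)) + (17 + 10*exp(-4*I*pi/7) + 10*exp(-2*I*pi/7) + 12*exp(-6*I*pi/7) + 12*exp(6*I*pi/7) + 10*exp(2*I*pi/7) + 10*exp(4*I*pi/7)) + (17 + 10*exp(-4*I*pi/7) + 12*exp(-2*I*pi/7) + 10*exp(-6*I*pi/7) + 10*exp(6*I*pi/7) + 12*exp(2*I*pi/7) + 10*exp(4*I*pi/7)) + (17 + 10*exp(-4*I*pi/7) + 12*exp(-2*I*pi/7) + 10*exp(-6*I*pi/7) + 10*exp(6*I*pi/7) + 12*exp(2*I*pi/7) + 10*exp(4*I*pi/7)) + (17 + 10*exp(-4*I*pi/7) + 10*exp(-2*I*pi/7) + 12*exp(-6*I*pi/7) + 12*exp(6*I*pi/7) + 10*exp(2*I*pi/7) + 10*exp(4*I*pi/7)) + (17 + 12*exp(-4*I*pi/7) + 10*exp(-2*I*pi/7) + 10*exp(-6*I*pi/7) + 10*exp(6*I*pi/7) + 10*exp(2*I*pi/7) + 12*exp(4*I*pi/7))] = 119/7 = 17.
(Exp terms are combined using exp(i*s)*conj(exp(i*t)) = exp(i*(s-t)), and sums of them are collapsed using the identity that for every m > 1 the m distinct m-th roots of unity sum to 0, e.g. 1 + exp(2*I*pi/3) + exp(-2*I*pi/3) = 0.)
A character is irreducible iff <chi, chi> = 1, so this representation is reducible.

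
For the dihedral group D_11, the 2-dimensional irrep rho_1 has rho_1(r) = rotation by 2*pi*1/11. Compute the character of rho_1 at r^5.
chi_{rho_1}(r^5) = 2*cos(2*pi*1*5/11) = -2*cos(pi/11)

Why: rho_1(r^5) is rotation by angle 2*pi*1*5/11, whose trace is 2*cos(2*pi*1*5/11) = -2*cos(pi/11).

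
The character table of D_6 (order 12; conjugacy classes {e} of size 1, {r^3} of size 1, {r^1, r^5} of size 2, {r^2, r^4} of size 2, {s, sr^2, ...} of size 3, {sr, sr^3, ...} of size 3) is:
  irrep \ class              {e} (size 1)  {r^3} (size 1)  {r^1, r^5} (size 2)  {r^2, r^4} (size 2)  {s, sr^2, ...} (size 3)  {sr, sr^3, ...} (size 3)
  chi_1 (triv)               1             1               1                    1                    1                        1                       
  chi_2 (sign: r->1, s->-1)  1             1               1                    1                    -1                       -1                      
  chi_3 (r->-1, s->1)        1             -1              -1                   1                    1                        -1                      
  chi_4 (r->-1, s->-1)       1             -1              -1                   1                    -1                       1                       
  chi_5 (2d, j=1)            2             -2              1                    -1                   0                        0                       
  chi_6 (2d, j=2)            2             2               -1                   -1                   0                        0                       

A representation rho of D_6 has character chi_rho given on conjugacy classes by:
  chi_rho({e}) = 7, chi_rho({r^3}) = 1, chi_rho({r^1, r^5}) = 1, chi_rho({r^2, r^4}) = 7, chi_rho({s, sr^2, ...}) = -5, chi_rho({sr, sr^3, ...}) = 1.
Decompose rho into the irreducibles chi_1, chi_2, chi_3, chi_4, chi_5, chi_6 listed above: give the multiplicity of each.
Multiplicities: chi_1: 1, chi_2: 3, chi_3: 0, chi_4: 3, chi_5: 0, chi_6: 0.

Why: Use <chi_rho, chi> = (1/|G|) sum_C |C| * chi_rho(C) * conj(chi(C)) with |G| = 12 for each irreducible chi in the table:
  <chi_rho, chi_1> = (1/12)[1*(7)*conj(1) + 1*(1)*conj(1) + 2*(1)*conj(1) + 2*(7)*conj(1) + 3*(-5)*conj(1) + 3*(1)*conj(1)]
      = (1/12)[(7) + (1) + (2) + (14) + (-15) + (3)] = 12/12 = 1
  <chi_rho, chi_2> = (1/12)[1*(7)*conj(1) + 1*(1)*conj(1) + 2*(1)*conj(1) + 2*(7)*conj(1) + 3*(-5)*conj(-1) + 3*(1)*conj(-1)]
      = (1/12)[(7) + (1) + (2) + (14) + (15) + (-3)] = 36/12 = 3
  <chi_rho, chi_3> = (1/12)[1*(7)*conj(1) + 1*(1)*conj(-1) + 2*(1)*conj(-1) + 2*(7)*conj(1) + 3*(-5)*conj(1) + 3*(1)*conj(-1)]
      = (1/12)[(7) + (-1) + (-2) + (14) + (-15) + (-3)] = 0/12 = 0
  <chi_rho, chi_4> = (1/12)[1*(7)*conj(1) + 1*(1)*conj(-1) + 2*(1)*conj(-1) + 2*(7)*conj(1) + 3*(-5)*conj(-1) + 3*(1)*conj(1)]
      = (1/12)[(7) + (-1) + (-2) + (14) + (15) + (3)] = 36/12 = 3
  <chi_rho, chi_5> = (1/12)[1*(7)*conj(2) + 1*(1)*conj(-2) + 2*(1)*conj(1) + 2*(7)*conj(-1) + 3*(-5)*conj(0) + 3*(1)*conj(0)]
      = (1/12)[(14) + (-2) + (2) + (-14) + (0) + (0)] = 0/12 = 0
  <chi_rho, chi_6> = (1/12)[1*(7)*conj(2) + 1*(1)*conj(2) + 2*(1)*conj(-1) + 2*(7)*conj(-1) + 3*(-5)*conj(0) + 3*(1)*conj(0)]
      = (1/12)[(14) + (2) + (-2) + (-14) + (0) + (0)] = 0/12 = 0
Dimension check: dim(rho) = sum (mult * dim) = 1*1 + 3*1 + 0*1 + 3*1 + 0*2 + 0*2 = 7 = chi_rho(e) = 7.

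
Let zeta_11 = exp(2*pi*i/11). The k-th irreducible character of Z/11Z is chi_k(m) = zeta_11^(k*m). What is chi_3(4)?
chi_3(4) = zeta_11^12 = exp(2*I*pi/11)

chi_3(4) = zeta_11^(3*4) = zeta_11^12. Since zeta_11^11 = 1, this equals zeta_11^1 = exp(2*pi*i*1/11) = exp(2*I*pi/11).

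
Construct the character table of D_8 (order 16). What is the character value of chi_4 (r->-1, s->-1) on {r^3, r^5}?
Conjugacy classes: {e} of size 1, {r^4} of size 1, {r^1, r^7} of size 2, {r^2, r^6} of size 2, {r^3, r^5} of size 2, {s, sr^2, ...} of size 4, {sr, sr^3, ...} of size 4.
Character table:
  irrep \ class              {e} (size 1)  {r^4} (size 1)  {r^1, r^7} (size 2)  {r^2, r^6} (size 2)  {r^3, r^5} (size 2)  {s, sr^2, ...} (size 4)  {sr, sr^3, ...} (size 4)
  chi_1 (triv)               1             1               1                    1                    1                    1                        1                       
  chi_2 (sign: r->1, s->-1)  1             1               1                    1                    1                    -1                       -1                      
  chi_3 (r->-1, s->1)        1             1               -1                   1                    -1                   1                        -1                      
  chi_4 (r->-1, s->-1)       1             1               -1                   1                    -1                   -1                       1                       
  chi_5 (2d, j=1)            2             -2              sqrt(2)              0                    -sqrt(2)             0                        0                       
  chi_6 (2d, j=2)            2             2               0                    -2                   0                    0                        0                       
  chi_7 (2d, j=3)            2             -2              -sqrt(2)             0                    sqrt(2)              0                        0                       

Spot check: chi_4 (r->-1, s->-1) on {r^3, r^5} = -1.

Details: D_8 has order 2*8 = 16 with 7 conjugacy classes, hence 7 irreducibles. Sum of squared dims 1 + 1 + 1 + 1 + 4 + 4 + 4 = 16 = |G|. Linear characters come from the abelianisation; the 2-dimensional irreps have character r^k -> 2*cos(2*pi*j*k/8), reflections -> 0.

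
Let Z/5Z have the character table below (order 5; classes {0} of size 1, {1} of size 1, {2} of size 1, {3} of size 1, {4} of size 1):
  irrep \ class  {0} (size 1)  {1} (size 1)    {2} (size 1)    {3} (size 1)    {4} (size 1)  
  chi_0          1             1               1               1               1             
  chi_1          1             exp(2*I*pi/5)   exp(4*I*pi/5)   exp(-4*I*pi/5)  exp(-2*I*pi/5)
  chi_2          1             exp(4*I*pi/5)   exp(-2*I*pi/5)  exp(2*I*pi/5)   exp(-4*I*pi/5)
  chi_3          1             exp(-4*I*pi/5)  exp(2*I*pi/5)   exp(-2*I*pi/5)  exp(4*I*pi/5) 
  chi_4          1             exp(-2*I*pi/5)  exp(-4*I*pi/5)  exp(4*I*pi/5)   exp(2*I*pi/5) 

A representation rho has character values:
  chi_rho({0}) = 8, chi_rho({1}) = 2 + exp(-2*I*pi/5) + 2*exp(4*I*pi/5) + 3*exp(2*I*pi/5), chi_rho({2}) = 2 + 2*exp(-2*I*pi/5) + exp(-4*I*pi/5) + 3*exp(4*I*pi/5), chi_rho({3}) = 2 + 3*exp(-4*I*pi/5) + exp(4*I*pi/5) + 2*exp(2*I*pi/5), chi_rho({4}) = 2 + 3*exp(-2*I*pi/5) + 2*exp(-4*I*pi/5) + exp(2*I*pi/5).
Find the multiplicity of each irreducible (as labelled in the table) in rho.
Multiplicities: chi_0: 2, chi_1: 3, chi_2: 2, chi_3: 0, chi_4: 1.

Proof sketch: Use <chi_rho, chi> = (1/|G|) sum_C |C| * chi_rho(C) * conj(chi(C)) with |G| = 5 for each irreducible chi in the table:
  <chi_rho, chi_0> = (1/5)[1*(8)*conj(1) + 1*(2 + exp(-2*I*pi/5) + 2*exp(4*I*pi/5) + 3*exp(2*I*pi/5))*conj(1) + 1*(2 + 2*exp(-2*I*pi/5) + exp(-4*I*pi/5) + 3*exp(4*I*pi/5))*conj(1) + 1*(2 + 3*exp(-4*I*pi/5) + exp(4*I*pi/5) + 2*exp(2*I*pi/5))*conj(1) + 1*(2 + 3*exp(-2*I*pi/5) + 2*exp(-4*I*pi/5) + exp(2*I*pi/5))*conj(1)]
      = (1/5)[(8) + (2 + exp(-2*I*pi/5) + 2*exp(4*I*pi/5) + 3*exp(2*I*pi/5)) + (2 + 2*exp(-2*I*pi/5) + exp(-4*I*pi/5) + 3*exp(4*I*pi/5)) + (2 + 3*exp(-4*I*pi/5) + exp(4*I*pi/5) + 2*exp(2*I*pi/5)) + (2 + 3*exp(-2*I*pi/5) + 2*exp(-4*I*pi/5) + exp(2*I*pi/5))] = 10/5 = 2
  <chi_rho, chi_1> = (1/5)[1*(8)*conj(1) + 1*(2 + exp(-2*I*pi/5) + 2*exp(4*I*pi/5) + 3*exp(2*I*pi/5))*conj(exp(2*I*pi/5)) + 1*(2 + 2*exp(-2*I*pi/5) + exp(-4*I*pi/5) + 3*exp(4*I*pi/5))*conj(exp(4*I*pi/5)) + 1*(2 + 3*exp(-4*I*pi/5) + exp(4*I*pi/5) + 2*exp(2*I*pi/5))*conj(exp(-4*I*pi/5)) + 1*(2 + 3*exp(-2*I*pi/5) + 2*exp(-4*I*pi/5) + exp(2*I*pi/5))*conj(exp(-2*I*pi/5))]
      = (1/5)[(8) + (3 + 2*exp(-2*I*pi/5) + exp(-4*I*pi/5) + 2*exp(2*I*pi/5)) + (3 + 2*exp(-4*I*pi/5) + exp(2*I*pi/5) + 2*exp(4*I*pi/5)) + (3 + 2*exp(-4*I*pi/5) + exp(-2*I*pi/5) + 2*exp(4*I*pi/5)) + (3 + 2*exp(-2*I*pi/5) + exp(4*I*pi/5) + 2*exp(2*I*pi/5))] = 15/5 = 3
  <chi_rho, chi_2> = (1/5)[1*(8)*conj(1) + 1*(2 + exp(-2*I*pi/5) + 2*exp(4*I*pi/5) + 3*exp(2*I*pi/5))*conj(exp(4*I*pi/5)) + 1*(2 + 2*exp(-2*I*pi/5) + exp(-4*I*pi/5) + 3*exp(4*I*pi/5))*conj(exp(-2*I*pi/5)) + 1*(2 + 3*exp(-4*I*pi/5) + exp(4*I*pi/5) + 2*exp(2*I*pi/5))*conj(exp(2*I*pi/5)) + 1*(2 + 3*exp(-2*I*pi/5) + 2*exp(-4*I*pi/5) + exp(2*I*pi/5))*conj(exp(-4*I*pi/5))]
      = (1/5)[(8) + (2 + 3*exp(-2*I*pi/5) + 2*exp(-4*I*pi/5) + exp(4*I*pi/5)) + (2 + 3*exp(-4*I*pi/5) + exp(-2*I*pi/5) + 2*exp(2*I*pi/5)) + (2 + 2*exp(-2*I*pi/5) + exp(2*I*pi/5) + 3*exp(4*I*pi/5)) + (2 + exp(-4*I*pi/5) + 2*exp(4*I*pi/5) + 3*exp(2*I*pi/5))] = 10/5 = 2
  <chi_rho, chi_3> = (1/5)[1*(8)*conj(1) + 1*(2 + exp(-2*I*pi/5) + 2*exp(4*I*pi/5) + 3*exp(2*I*pi/5))*conj(exp(-4*I*pi/5)) + 1*(2 + 2*exp(-2*I*pi/5) + exp(-4*I*pi/5) + 3*exp(4*I*pi/5))*conj(exp(2*I*pi/5)) + 1*(2 + 3*exp(-4*I*pi/5) + exp(4*I*pi/5) + 2*exp(2*I*pi/5))*conj(exp(-2*I*pi/5)) + 1*(2 + 3*exp(-2*I*pi/5) + 2*exp(-4*I*pi/5) + exp(2*I*pi/5))*conj(exp(4*I*pi/5))]
      = (1/5)[(8) + (2*exp(-2*I*pi/5) + 3*exp(-4*I*pi/5) + exp(2*I*pi/5) + 2*exp(4*I*pi/5)) + (2*exp(-2*I*pi/5) + 2*exp(-4*I*pi/5) + exp(4*I*pi/5) + 3*exp(2*I*pi/5)) + (3*exp(-2*I*pi/5) + exp(-4*I*pi/5) + 2*exp(4*I*pi/5) + 2*exp(2*I*pi/5)) + (2*exp(-4*I*pi/5) + exp(-2*I*pi/5) + 3*exp(4*I*pi/5) + 2*exp(2*I*pi/5))] = 0/5 = 0
  <chi_rho, chi_4> = (1/5)[1*(8)*conj(1) + 1*(2 + exp(-2*I*pi/5) + 2*exp(4*I*pi/5) + 3*exp(2*I*pi/5))*conj(exp(-2*I*pi/5)) + 1*(2 + 2*exp(-2*I*pi/5) + exp(-4*I*pi/5) + 3*exp(4*I*pi/5))*conj(exp(-4*I*pi/5)) + 1*(2 + 3*exp(-4*I*pi/5) + exp(4*I*pi/5) + 2*exp(2*I*pi/5))*conj(exp(4*I*pi/5)) + 1*(2 + 3*exp(-2*I*pi/5) + 2*exp(-4*I*pi/5) + exp(2*I*pi/5))*conj(exp(2*I*pi/5))]
      = (1/5)[(8) + (1 + 2*exp(-4*I*pi/5) + 3*exp(4*I*pi/5) + 2*exp(2*I*pi/5)) + (1 + 3*exp(-2*I*pi/5) + 2*exp(4*I*pi/5) + 2*exp(2*I*pi/5)) + (1 + 2*exp(-2*I*pi/5) + 2*exp(-4*I*pi/5) + 3*exp(2*I*pi/5)) + (1 + 2*exp(-2*I*pi/5) + 3*exp(-4*I*pi/5) + 2*exp(4*I*pi/5))] = 5/5 = 1
(Exp terms are combined using exp(i*s)*conj(exp(i*t)) = exp(i*(s-t)), and sums of them are collapsed using the identity that for every m > 1 the m distinct m-th roots of unity sum to 0, e.g. 1 + exp(2*I*pi/3) + exp(-2*I*pi/3) = 0.)
Dimension check: dim(rho) = sum (mult * dim) = 2*1 + 3*1 + 2*1 + 0*1 + 1*1 = 8 = chi_rho(e) = 8.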